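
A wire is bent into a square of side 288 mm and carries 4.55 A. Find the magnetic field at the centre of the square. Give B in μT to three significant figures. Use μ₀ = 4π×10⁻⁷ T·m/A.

B ≈ 17.9 μT

Each side is a finite straight segment at perpendicular distance d = a/(2 tan(π/4)) = 0.144 m from the centre, with end-angles ±π/4.
One side contributes B₁ = (μ₀I/4πd)·2 sin(π/4) = 4.47×10⁻⁶ T.
All 4 sides add in the same direction: B = 4 × 4.47×10⁻⁶ = 1.79×10⁻⁵ T.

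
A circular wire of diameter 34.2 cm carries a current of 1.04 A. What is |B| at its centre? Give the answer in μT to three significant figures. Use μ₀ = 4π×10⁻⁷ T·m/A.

B ≈ 3.82 μT

At the centre of a circular loop the Biot–Savart law gives B = μ₀I/(2R) (so R = 0.171 m).
B = (4π×10⁻⁷ × 1.04) / (2 × 0.171) = 3.82×10⁻⁶ T.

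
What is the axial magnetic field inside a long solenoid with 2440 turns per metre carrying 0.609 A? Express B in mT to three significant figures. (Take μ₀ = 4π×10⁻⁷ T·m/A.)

B ≈ 1.87 mT

Inside a long solenoid, B = μ₀nI with n = 2440 turns/m.
B = 4π×10⁻⁷ × 2440 × 0.609 = 1.87×10⁻³ T.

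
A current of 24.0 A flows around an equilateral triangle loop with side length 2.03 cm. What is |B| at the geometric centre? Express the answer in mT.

Each side is a finite straight segment at perpendicular distance d = a/(2 tan(π/3)) = 0.00586 m from the centre, with end-angles ±π/3.
One side contributes B₁ = (μ₀I/4πd)·2 sin(π/3) = 7.09×10⁻⁴ T.
All 3 sides add in the same direction: B = 3 × 7.09×10⁻⁴ = 2.13×10⁻³ T.

B ≈ 2.13 mT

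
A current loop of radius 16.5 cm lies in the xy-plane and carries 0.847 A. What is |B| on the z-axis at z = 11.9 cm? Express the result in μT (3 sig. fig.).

B ≈ 1.72 μT

On the axis of a circular loop, B = μ₀IR² / [2(R²+z²)^(3/2)].
R² + z² = (0.165)² + (0.119)² = 0.04139 m², and (R²+z²)^(3/2) = 8.42×10⁻³ m³.
B = (4π×10⁻⁷ × 0.847 × 0.02723) / (2 × 8.42×10⁻³) = 1.72×10⁻⁶ T.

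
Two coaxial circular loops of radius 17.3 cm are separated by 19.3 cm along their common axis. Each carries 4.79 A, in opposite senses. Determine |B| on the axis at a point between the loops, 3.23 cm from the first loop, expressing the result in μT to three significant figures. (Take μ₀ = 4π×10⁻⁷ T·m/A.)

B ≈ 9.68 μT

Each loop contributes B = μ₀IR²/[2(R²+z²)^(3/2)] on the axis, with z measured from that loop.
Loop 1 (z = 0.0323 m): B₁ = 1.65×10⁻⁵ T. Loop 2 (z = 0.1607 m): B₂ = 6.84×10⁻⁶ T.
The fields oppose: B = |B₁ − B₂| = 9.68×10⁻⁶ T.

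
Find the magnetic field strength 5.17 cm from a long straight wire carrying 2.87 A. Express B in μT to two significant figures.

B ≈ 11 μT

For an infinitely long straight wire, B = μ₀I/(2πd).
B = (4π×10⁻⁷ × 2.87) / (2π × 0.0517) = 1.11×10⁻⁵ T.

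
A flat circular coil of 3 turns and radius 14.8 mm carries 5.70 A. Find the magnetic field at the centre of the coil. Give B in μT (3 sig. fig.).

B ≈ 726 μT

For an N-turn flat coil, B = Nμ₀I/(2R) with R = 0.0148 m.
B = 3 × 2.42×10⁻⁴ T = 7.26×10⁻⁴ T.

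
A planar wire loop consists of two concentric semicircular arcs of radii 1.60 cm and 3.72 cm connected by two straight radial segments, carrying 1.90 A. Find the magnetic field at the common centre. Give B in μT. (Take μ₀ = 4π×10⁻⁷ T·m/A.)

The radial connectors point toward the centre, so dl × r̂ = 0 and they contribute nothing.
Each semicircle gives μ₀I/(4R): inner arc 3.73×10⁻⁵ T, outer arc 1.60×10⁻⁵ T.
The two arcs carry current in opposite angular senses, so their fields oppose: B = |3.73×10⁻⁵ − 1.60×10⁻⁵| = 2.13×10⁻⁵ T.

B ≈ 21.3 μT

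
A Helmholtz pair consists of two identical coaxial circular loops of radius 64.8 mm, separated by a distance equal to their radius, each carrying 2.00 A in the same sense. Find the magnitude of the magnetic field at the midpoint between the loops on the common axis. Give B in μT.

Each loop contributes B = μ₀IR²/[2(R²+z²)^(3/2)] on the axis, with z measured from that loop.
Loop 1 (z = 0.0324 m): B₁ = 1.39×10⁻⁵ T. Loop 2 (z = 0.0324 m): B₂ = 1.39×10⁻⁵ T.
The fields add: B = B₁ + B₂ = 2.78×10⁻⁵ T.

B ≈ 27.8 μT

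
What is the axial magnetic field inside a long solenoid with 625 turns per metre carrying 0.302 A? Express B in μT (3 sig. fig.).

B ≈ 237 μT

Inside a long solenoid, B = μ₀nI with n = 625 turns/m.
B = 4π×10⁻⁷ × 625 × 0.302 = 2.37×10⁻⁴ T.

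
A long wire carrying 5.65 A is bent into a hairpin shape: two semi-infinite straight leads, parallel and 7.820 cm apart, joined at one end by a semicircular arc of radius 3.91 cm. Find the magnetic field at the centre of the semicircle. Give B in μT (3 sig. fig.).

B ≈ 74.3 μT

The semicircular arc contributes B_arc = μ₀I·π/(4πR) = μ₀I/(4R) = 4.54×10⁻⁵ T.
Each semi-infinite lead is at perpendicular distance R = 0.0391 m from the centre, with the perpendicular foot at its near end, so it contributes μ₀I/(4πR); both point the same way, together 2.89×10⁻⁵ T.
Arc and leads all point the same direction: B = 4.54×10⁻⁵ + 2.89×10⁻⁵ = 7.43×10⁻⁵ T.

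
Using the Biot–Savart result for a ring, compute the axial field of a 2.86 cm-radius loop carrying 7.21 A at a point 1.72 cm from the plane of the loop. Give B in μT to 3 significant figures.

On the axis of a circular loop, B = μ₀IR² / [2(R²+z²)^(3/2)].
R² + z² = (0.0286)² + (0.0172)² = 0.001114 m², and (R²+z²)^(3/2) = 3.72×10⁻⁵ m³.
B = (4π×10⁻⁷ × 7.21 × 0.000818) / (2 × 3.72×10⁻⁵) = 9.97×10⁻⁵ T.

B ≈ 99.7 μT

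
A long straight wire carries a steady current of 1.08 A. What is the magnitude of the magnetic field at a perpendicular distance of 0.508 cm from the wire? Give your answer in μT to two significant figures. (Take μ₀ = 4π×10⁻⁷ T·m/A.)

For an infinitely long straight wire, B = μ₀I/(2πd).
B = (4π×10⁻⁷ × 1.08) / (2π × 0.00508) = 4.25×10⁻⁵ T.

B ≈ 43 μT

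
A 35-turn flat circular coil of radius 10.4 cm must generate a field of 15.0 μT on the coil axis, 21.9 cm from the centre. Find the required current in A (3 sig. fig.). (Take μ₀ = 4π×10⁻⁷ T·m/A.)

For an N-turn coil, B = Nμ₀IR²/[2(R²+z²)^(3/2)] with R = 0.104 m, z = 0.219 m, so I = 2B(R²+z²)^(3/2)/(Nμ₀R²) = 2 × 1.50×10⁻⁵ × 1.42×10⁻² / (35 × 4π×10⁻⁷ × 0.01082) = 0.899 A.

I ≈ 0.899 A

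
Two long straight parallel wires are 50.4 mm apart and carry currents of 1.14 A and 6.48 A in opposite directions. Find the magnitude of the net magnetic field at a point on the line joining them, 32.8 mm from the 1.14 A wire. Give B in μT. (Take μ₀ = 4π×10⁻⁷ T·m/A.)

Each long wire gives B = μ₀I/(2πd). Distances are d₁ = 0.0328 m and d₂ = 0.0176 m.
B₁ = 6.95×10⁻⁶ T, B₂ = 7.36×10⁻⁵ T.
Between antiparallel currents both contributions point the same way, so they add. B = B₁ + B₂ = 6.95×10⁻⁶ + 7.36×10⁻⁵ = 8.06×10⁻⁵ T.

B ≈ 80.6 μT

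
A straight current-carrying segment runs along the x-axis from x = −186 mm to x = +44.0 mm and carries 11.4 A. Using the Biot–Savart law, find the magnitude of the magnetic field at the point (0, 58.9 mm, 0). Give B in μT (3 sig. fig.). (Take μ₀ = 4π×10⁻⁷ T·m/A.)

B ≈ 30.0 μT

For a finite straight segment, B = (μ₀I/4πd)(sinθ₁ + sinθ₂), where θ₁, θ₂ are the angles from the perpendicular to each end.
The perpendicular distance is d = 0.0589 m; the end-offsets along the wire are a = 0.186 m and b = 0.044 m.
sinθ₁ = 0.186/√(0.186²+0.0589²) = 0.9533; sinθ₂ = 0.044/√(0.044²+0.0589²) = 0.5985.
B = (4π×10⁻⁷ × 11.4) / (4π × 0.0589) × (0.9533 + 0.5985) = 3.00×10⁻⁵ T.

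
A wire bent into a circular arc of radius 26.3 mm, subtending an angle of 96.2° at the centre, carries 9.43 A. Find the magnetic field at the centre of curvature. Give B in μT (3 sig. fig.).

B ≈ 60.2 μT

The Biot–Savart field of a circular arc at its centre is B = μ₀Iφ/(4πR), with φ = 1.679 rad.
B = (4π×10⁻⁷ × 9.43 × 1.679) / (4π × 0.0263) = 6.02×10⁻⁵ T.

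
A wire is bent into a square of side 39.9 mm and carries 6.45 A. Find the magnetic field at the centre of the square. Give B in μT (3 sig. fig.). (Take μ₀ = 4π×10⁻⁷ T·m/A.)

Each side is a finite straight segment at perpendicular distance d = a/(2 tan(π/4)) = 0.01995 m from the centre, with end-angles ±π/4.
One side contributes B₁ = (μ₀I/4πd)·2 sin(π/4) = 4.57×10⁻⁵ T.
All 4 sides add in the same direction: B = 4 × 4.57×10⁻⁵ = 1.83×10⁻⁴ T.

B ≈ 183 μT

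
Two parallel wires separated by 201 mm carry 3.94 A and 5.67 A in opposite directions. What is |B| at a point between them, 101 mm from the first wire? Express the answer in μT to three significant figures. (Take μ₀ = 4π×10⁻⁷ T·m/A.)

Each long wire gives B = μ₀I/(2πd). Distances are d₁ = 0.101 m and d₂ = 0.1 m.
B₁ = 7.80×10⁻⁶ T, B₂ = 1.13×10⁻⁵ T.
Between antiparallel currents both contributions point the same way, so they add. B = B₁ + B₂ = 7.80×10⁻⁶ + 1.13×10⁻⁵ = 1.91×10⁻⁵ T.

B ≈ 19.1 μT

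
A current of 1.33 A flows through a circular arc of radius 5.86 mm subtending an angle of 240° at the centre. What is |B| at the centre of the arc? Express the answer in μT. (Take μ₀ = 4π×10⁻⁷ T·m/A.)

The Biot–Savart field of a circular arc at its centre is B = μ₀Iφ/(4πR), with φ = 4.189 rad.
B = (4π×10⁻⁷ × 1.33 × 4.189) / (4π × 0.00586) = 9.51×10⁻⁵ T.

B ≈ 95.1 μT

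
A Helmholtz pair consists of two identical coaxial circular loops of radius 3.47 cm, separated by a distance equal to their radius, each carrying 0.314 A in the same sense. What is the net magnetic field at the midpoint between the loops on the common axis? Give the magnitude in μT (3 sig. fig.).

B ≈ 8.14 μT

Each loop contributes B = μ₀IR²/[2(R²+z²)^(3/2)] on the axis, with z measured from that loop.
Loop 1 (z = 0.01735 m): B₁ = 4.07×10⁻⁶ T. Loop 2 (z = 0.01735 m): B₂ = 4.07×10⁻⁶ T.
The fields add: B = B₁ + B₂ = 8.14×10⁻⁶ T.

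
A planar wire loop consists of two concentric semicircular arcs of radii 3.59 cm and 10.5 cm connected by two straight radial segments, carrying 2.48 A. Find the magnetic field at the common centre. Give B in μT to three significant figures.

B ≈ 14.3 μT

The radial connectors point toward the centre, so dl × r̂ = 0 and they contribute nothing.
Each semicircle gives μ₀I/(4R): inner arc 2.17×10⁻⁵ T, outer arc 7.42×10⁻⁶ T.
The two arcs carry current in opposite angular senses, so their fields oppose: B = |2.17×10⁻⁵ − 7.42×10⁻⁶| = 1.43×10⁻⁵ T.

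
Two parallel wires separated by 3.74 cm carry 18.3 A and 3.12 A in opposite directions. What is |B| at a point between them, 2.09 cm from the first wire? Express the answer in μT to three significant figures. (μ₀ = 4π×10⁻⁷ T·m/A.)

Each long wire gives B = μ₀I/(2πd). Distances are d₁ = 0.0209 m and d₂ = 0.0165 m.
B₁ = 1.75×10⁻⁴ T, B₂ = 3.78×10⁻⁵ T.
Between antiparallel currents both contributions point the same way, so they add. B = B₁ + B₂ = 1.75×10⁻⁴ + 3.78×10⁻⁵ = 2.13×10⁻⁴ T.

B ≈ 213 μT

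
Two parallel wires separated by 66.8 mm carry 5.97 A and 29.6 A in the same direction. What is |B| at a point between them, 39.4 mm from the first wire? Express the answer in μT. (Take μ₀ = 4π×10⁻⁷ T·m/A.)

B ≈ 186 μT

Each long wire gives B = μ₀I/(2πd). Distances are d₁ = 0.0394 m and d₂ = 0.0274 m.
B₁ = 3.03×10⁻⁵ T, B₂ = 2.16×10⁻⁴ T.
Between parallel currents the two contributions point in opposite directions, so they subtract. B = |B₁ − B₂| = |3.03×10⁻⁵ − 2.16×10⁻⁴| = 1.86×10⁻⁴ T.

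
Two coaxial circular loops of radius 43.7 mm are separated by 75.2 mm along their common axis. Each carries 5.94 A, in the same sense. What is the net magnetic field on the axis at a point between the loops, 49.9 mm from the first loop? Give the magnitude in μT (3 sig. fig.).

Each loop contributes B = μ₀IR²/[2(R²+z²)^(3/2)] on the axis, with z measured from that loop.
Loop 1 (z = 0.0499 m): B₁ = 2.44×10⁻⁵ T. Loop 2 (z = 0.0253 m): B₂ = 5.54×10⁻⁵ T.
The fields add: B = B₁ + B₂ = 7.98×10⁻⁵ T.

B ≈ 79.8 μT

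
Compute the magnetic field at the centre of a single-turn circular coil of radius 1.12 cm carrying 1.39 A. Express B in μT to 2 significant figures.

At the centre of a circular loop the Biot–Savart law gives B = μ₀I/(2R).
B = (4π×10⁻⁷ × 1.39) / (2 × 0.0112) = 7.80×10⁻⁵ T.

B ≈ 78 μT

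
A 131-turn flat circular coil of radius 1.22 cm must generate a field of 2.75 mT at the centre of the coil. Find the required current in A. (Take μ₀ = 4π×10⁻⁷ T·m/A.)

For an N-turn coil, B = Nμ₀I/(2R) with R = 0.0122 m, so I = 2RB/(Nμ₀) = 2 × 0.0122 × 2.75×10⁻³ / (131 × 4π×10⁻⁷) = 0.408 A.

I ≈ 0.408 A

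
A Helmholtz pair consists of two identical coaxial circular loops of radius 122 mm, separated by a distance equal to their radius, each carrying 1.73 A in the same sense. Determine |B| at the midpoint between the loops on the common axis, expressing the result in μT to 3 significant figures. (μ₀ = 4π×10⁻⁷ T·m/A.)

Each loop contributes B = μ₀IR²/[2(R²+z²)^(3/2)] on the axis, with z measured from that loop.
Loop 1 (z = 0.061 m): B₁ = 6.38×10⁻⁶ T. Loop 2 (z = 0.061 m): B₂ = 6.38×10⁻⁶ T.
The fields add: B = B₁ + B₂ = 1.28×10⁻⁵ T.

B ≈ 12.8 μT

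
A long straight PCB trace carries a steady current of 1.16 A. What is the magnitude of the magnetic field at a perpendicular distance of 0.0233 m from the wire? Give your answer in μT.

For an infinitely long straight wire, B = μ₀I/(2πd).
B = (4π×10⁻⁷ × 1.16) / (2π × 0.0233) = 9.96×10⁻⁶ T.

B ≈ 9.96 μT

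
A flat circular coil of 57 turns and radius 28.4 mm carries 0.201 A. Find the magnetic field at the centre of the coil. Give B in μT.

For an N-turn flat coil, B = Nμ₀I/(2R) with R = 0.0284 m.
B = 57 × 4.45×10⁻⁶ T = 2.53×10⁻⁴ T.

B ≈ 253 μT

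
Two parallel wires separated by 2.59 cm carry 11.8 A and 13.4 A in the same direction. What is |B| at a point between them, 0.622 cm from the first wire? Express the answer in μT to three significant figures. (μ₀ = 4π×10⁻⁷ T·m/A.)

B ≈ 243 μT

Each long wire gives B = μ₀I/(2πd). Distances are d₁ = 0.00622 m and d₂ = 0.01968 m.
B₁ = 3.79×10⁻⁴ T, B₂ = 1.36×10⁻⁴ T.
Between parallel currents the two contributions point in opposite directions, so they subtract. B = |B₁ − B₂| = |3.79×10⁻⁴ − 1.36×10⁻⁴| = 2.43×10⁻⁴ T.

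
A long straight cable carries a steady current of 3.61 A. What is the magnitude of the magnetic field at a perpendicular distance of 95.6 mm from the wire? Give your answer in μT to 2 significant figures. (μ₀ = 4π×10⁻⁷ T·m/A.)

For an infinitely long straight wire, B = μ₀I/(2πd).
B = (4π×10⁻⁷ × 3.61) / (2π × 0.0956) = 7.55×10⁻⁶ T.

B ≈ 7.6 μT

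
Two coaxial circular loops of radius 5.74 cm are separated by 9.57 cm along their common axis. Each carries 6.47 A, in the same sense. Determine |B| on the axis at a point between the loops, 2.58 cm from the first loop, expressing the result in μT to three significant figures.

B ≈ 71.8 μT

Each loop contributes B = μ₀IR²/[2(R²+z²)^(3/2)] on the axis, with z measured from that loop.
Loop 1 (z = 0.0258 m): B₁ = 5.37×10⁻⁵ T. Loop 2 (z = 0.0699 m): B₂ = 1.81×10⁻⁵ T.
The fields add: B = B₁ + B₂ = 7.18×10⁻⁵ T.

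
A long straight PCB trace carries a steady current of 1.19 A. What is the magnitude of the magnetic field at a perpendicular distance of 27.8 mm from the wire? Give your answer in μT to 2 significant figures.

B ≈ 8.6 μT

For an infinitely long straight wire, B = μ₀I/(2πd).
B = (4π×10⁻⁷ × 1.19) / (2π × 0.0278) = 8.56×10⁻⁶ T.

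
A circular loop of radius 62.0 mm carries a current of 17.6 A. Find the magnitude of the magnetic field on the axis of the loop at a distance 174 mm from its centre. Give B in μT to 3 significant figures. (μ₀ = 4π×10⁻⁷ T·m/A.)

On the axis of a circular loop, B = μ₀IR² / [2(R²+z²)^(3/2)].
R² + z² = (0.062)² + (0.174)² = 0.03412 m², and (R²+z²)^(3/2) = 6.30×10⁻³ m³.
B = (4π×10⁻⁷ × 17.6 × 0.003844) / (2 × 6.30×10⁻³) = 6.74×10⁻⁶ T.

B ≈ 6.74 μT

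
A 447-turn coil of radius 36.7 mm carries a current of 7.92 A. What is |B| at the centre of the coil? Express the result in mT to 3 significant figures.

For an N-turn flat coil, B = Nμ₀I/(2R) with R = 0.0367 m.
B = 447 × 1.36×10⁻⁴ T = 6.06×10⁻² T.

B ≈ 60.6 mT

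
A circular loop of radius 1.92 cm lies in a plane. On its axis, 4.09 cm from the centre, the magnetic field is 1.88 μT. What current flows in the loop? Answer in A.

I ≈ 0.749 A

On the axis of a loop, B = μ₀IR²/[2(R²+z²)^(3/2)], so I = 2B(R²+z²)^(3/2)/(μ₀R²).
R² + z² = 0.0003686 + 0.001673 = 0.002041 m²; raised to 3/2 gives 9.22×10⁻⁵ m³.
I = 2 × 1.88×10⁻⁶ × 9.22×10⁻⁵ / (1.26×10⁻⁶ × 0.0003686) = 0.749 A.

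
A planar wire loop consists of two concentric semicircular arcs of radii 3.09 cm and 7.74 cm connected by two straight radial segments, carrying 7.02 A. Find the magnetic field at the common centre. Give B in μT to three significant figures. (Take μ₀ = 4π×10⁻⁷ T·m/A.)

The radial connectors point toward the centre, so dl × r̂ = 0 and they contribute nothing.
Each semicircle gives μ₀I/(4R): inner arc 7.14×10⁻⁵ T, outer arc 2.85×10⁻⁵ T.
The two arcs carry current in opposite angular senses, so their fields oppose: B = |7.14×10⁻⁵ − 2.85×10⁻⁵| = 4.29×10⁻⁵ T.

B ≈ 42.9 μT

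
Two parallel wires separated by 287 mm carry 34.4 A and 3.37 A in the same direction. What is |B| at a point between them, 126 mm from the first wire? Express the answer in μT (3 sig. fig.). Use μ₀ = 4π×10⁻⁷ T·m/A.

Each long wire gives B = μ₀I/(2πd). Distances are d₁ = 0.126 m and d₂ = 0.161 m.
B₁ = 5.46×10⁻⁵ T, B₂ = 4.19×10⁻⁶ T.
Between parallel currents the two contributions point in opposite directions, so they subtract. B = |B₁ − B₂| = |5.46×10⁻⁵ − 4.19×10⁻⁶| = 5.04×10⁻⁵ T.

B ≈ 50.4 μT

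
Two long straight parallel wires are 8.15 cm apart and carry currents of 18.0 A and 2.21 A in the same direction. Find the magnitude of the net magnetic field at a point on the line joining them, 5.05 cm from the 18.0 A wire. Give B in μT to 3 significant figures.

Each long wire gives B = μ₀I/(2πd). Distances are d₁ = 0.0505 m and d₂ = 0.031 m.
B₁ = 7.13×10⁻⁵ T, B₂ = 1.43×10⁻⁵ T.
Between parallel currents the two contributions point in opposite directions, so they subtract. B = |B₁ − B₂| = |7.13×10⁻⁵ − 1.43×10⁻⁵| = 5.70×10⁻⁵ T.

B ≈ 57.0 μT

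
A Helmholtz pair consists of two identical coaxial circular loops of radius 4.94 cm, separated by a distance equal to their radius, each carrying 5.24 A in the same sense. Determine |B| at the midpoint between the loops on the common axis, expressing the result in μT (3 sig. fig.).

B ≈ 95.4 μT

Each loop contributes B = μ₀IR²/[2(R²+z²)^(3/2)] on the axis, with z measured from that loop.
Loop 1 (z = 0.0247 m): B₁ = 4.77×10⁻⁵ T. Loop 2 (z = 0.0247 m): B₂ = 4.77×10⁻⁵ T.
The fields add: B = B₁ + B₂ = 9.54×10⁻⁵ T.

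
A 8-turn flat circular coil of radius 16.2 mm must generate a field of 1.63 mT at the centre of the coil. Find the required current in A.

I ≈ 5.25 A

For an N-turn coil, B = Nμ₀I/(2R) with R = 0.0162 m, so I = 2RB/(Nμ₀) = 2 × 0.0162 × 1.63×10⁻³ / (8 × 4π×10⁻⁷) = 5.25 A.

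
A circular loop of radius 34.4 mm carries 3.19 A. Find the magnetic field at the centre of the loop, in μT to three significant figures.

B ≈ 58.3 μT

At the centre of a circular loop the Biot–Savart law gives B = μ₀I/(2R).
B = (4π×10⁻⁷ × 3.19) / (2 × 0.0344) = 5.83×10⁻⁵ T.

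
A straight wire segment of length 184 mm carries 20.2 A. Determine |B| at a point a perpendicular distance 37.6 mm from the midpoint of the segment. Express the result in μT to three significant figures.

For a finite straight segment, B = (μ₀I/4πd)(sinθ₁ + sinθ₂), where θ₁, θ₂ are the angles from the perpendicular to each end.
The perpendicular from the point meets the wire at its midpoint, so each end is L/2 = 0.092 m away along the wire.
sinθ₁ = 0.092/√(0.092²+0.0376²) = 0.9257; sinθ₂ = 0.092/√(0.092²+0.0376²) = 0.9257.
B = (4π×10⁻⁷ × 20.2) / (4π × 0.0376) × (0.9257 + 0.9257) = 9.95×10⁻⁵ T.

B ≈ 99.5 μT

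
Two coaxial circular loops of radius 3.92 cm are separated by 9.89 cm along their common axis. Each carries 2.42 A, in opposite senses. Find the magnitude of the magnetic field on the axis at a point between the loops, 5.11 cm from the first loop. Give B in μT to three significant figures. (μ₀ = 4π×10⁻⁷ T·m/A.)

Each loop contributes B = μ₀IR²/[2(R²+z²)^(3/2)] on the axis, with z measured from that loop.
Loop 1 (z = 0.0511 m): B₁ = 8.75×10⁻⁶ T. Loop 2 (z = 0.0478 m): B₂ = 9.89×10⁻⁶ T.
The fields oppose: B = |B₁ − B₂| = 1.14×10⁻⁶ T.

B ≈ 1.14 μT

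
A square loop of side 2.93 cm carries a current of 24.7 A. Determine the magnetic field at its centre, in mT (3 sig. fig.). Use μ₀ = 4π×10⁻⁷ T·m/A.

Each side is a finite straight segment at perpendicular distance d = a/(2 tan(π/4)) = 0.01465 m from the centre, with end-angles ±π/4.
One side contributes B₁ = (μ₀I/4πd)·2 sin(π/4) = 2.38×10⁻⁴ T.
All 4 sides add in the same direction: B = 4 × 2.38×10⁻⁴ = 9.54×10⁻⁴ T.

B ≈ 0.954 mT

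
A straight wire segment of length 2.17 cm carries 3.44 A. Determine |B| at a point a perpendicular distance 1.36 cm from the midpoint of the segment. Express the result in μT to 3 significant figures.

For a finite straight segment, B = (μ₀I/4πd)(sinθ₁ + sinθ₂), where θ₁, θ₂ are the angles from the perpendicular to each end.
The perpendicular from the point meets the wire at its midpoint, so each end is L/2 = 0.01085 m away along the wire.
sinθ₁ = 0.01085/√(0.01085²+0.0136²) = 0.6236; sinθ₂ = 0.01085/√(0.01085²+0.0136²) = 0.6236.
B = (4π×10⁻⁷ × 3.44) / (4π × 0.0136) × (0.6236 + 0.6236) = 3.15×10⁻⁵ T.

B ≈ 31.5 μT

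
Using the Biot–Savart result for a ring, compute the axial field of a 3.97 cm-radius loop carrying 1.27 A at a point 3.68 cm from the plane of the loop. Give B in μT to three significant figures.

On the axis of a circular loop, B = μ₀IR² / [2(R²+z²)^(3/2)].
R² + z² = (0.0397)² + (0.0368)² = 0.00293 m², and (R²+z²)^(3/2) = 1.59×10⁻⁴ m³.
B = (4π×10⁻⁷ × 1.27 × 0.001576) / (2 × 1.59×10⁻⁴) = 7.93×10⁻⁶ T.

B ≈ 7.93 μT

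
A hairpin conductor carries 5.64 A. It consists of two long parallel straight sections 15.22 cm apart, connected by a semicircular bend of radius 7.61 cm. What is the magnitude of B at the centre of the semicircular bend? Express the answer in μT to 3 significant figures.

The semicircular arc contributes B_arc = μ₀I·π/(4πR) = μ₀I/(4R) = 2.33×10⁻⁵ T.
Each semi-infinite lead is at perpendicular distance R = 0.0761 m from the centre, with the perpendicular foot at its near end, so it contributes μ₀I/(4πR); both point the same way, together 1.48×10⁻⁵ T.
Arc and leads all point the same direction: B = 2.33×10⁻⁵ + 1.48×10⁻⁵ = 3.81×10⁻⁵ T.

B ≈ 38.1 μT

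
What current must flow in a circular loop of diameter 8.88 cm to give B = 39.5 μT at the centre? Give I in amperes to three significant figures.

At the centre of a circular loop B = μ₀I/(2R), so I = 2RB/μ₀.
With R = 0.0444 m, I = 2 × 0.0444 × 3.95×10⁻⁵ / (4π×10⁻⁷) = 2.79 A.

I ≈ 2.79 A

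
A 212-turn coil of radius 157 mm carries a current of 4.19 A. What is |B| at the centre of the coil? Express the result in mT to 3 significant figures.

B ≈ 3.55 mT

For an N-turn flat coil, B = Nμ₀I/(2R) with R = 0.157 m.
B = 212 × 1.68×10⁻⁵ T = 3.55×10⁻³ T.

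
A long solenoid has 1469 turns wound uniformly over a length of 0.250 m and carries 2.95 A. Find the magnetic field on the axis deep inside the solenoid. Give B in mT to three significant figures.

B ≈ 21.8 mT

Inside a long solenoid, B = μ₀nI with n = 5876 turns/m.
B = 4π×10⁻⁷ × 5876 × 2.95 = 2.18×10⁻² T.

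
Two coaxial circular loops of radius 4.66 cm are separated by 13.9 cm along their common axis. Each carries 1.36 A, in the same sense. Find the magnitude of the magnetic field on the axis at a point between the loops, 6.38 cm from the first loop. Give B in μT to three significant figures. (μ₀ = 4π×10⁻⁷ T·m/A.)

B ≈ 6.44 μT

Each loop contributes B = μ₀IR²/[2(R²+z²)^(3/2)] on the axis, with z measured from that loop.
Loop 1 (z = 0.0638 m): B₁ = 3.76×10⁻⁶ T. Loop 2 (z = 0.0752 m): B₂ = 2.68×10⁻⁶ T.
The fields add: B = B₁ + B₂ = 6.44×10⁻⁶ T.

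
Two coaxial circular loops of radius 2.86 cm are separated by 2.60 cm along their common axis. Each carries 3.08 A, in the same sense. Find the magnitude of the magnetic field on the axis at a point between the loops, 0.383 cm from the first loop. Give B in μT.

B ≈ 99.3 μT

Each loop contributes B = μ₀IR²/[2(R²+z²)^(3/2)] on the axis, with z measured from that loop.
Loop 1 (z = 0.00383 m): B₁ = 6.59×10⁻⁵ T. Loop 2 (z = 0.02217 m): B₂ = 3.34×10⁻⁵ T.
The fields add: B = B₁ + B₂ = 9.93×10⁻⁵ T.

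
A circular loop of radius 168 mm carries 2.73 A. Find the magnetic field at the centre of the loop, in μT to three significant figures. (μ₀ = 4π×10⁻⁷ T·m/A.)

At the centre of a circular loop the Biot–Savart law gives B = μ₀I/(2R).
B = (4π×10⁻⁷ × 2.73) / (2 × 0.168) = 1.02×10⁻⁵ T.

B ≈ 10.2 μT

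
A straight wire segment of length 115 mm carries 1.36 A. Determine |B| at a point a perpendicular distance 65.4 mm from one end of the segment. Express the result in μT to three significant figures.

B ≈ 1.81 μT

For a finite straight segment, B = (μ₀I/4πd)(sinθ₁ + sinθ₂), where θ₁, θ₂ are the angles from the perpendicular to each end.
The perpendicular foot is at one end, so the two end-offsets along the wire are 0 and L = 0.115 m.
sinθ₁ = 0/√(0²+0.0654²) = 0.0000; sinθ₂ = 0.115/√(0.115²+0.0654²) = 0.8693.
B = (4π×10⁻⁷ × 1.36) / (4π × 0.0654) × (0.0000 + 0.8693) = 1.81×10⁻⁶ T.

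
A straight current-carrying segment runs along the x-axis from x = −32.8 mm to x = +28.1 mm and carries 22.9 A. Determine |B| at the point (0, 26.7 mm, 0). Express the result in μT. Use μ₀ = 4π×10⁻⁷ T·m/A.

B ≈ 129 μT

For a finite straight segment, B = (μ₀I/4πd)(sinθ₁ + sinθ₂), where θ₁, θ₂ are the angles from the perpendicular to each end.
The perpendicular distance is d = 0.0267 m; the end-offsets along the wire are a = 0.0328 m and b = 0.0281 m.
sinθ₁ = 0.0328/√(0.0328²+0.0267²) = 0.7755; sinθ₂ = 0.0281/√(0.0281²+0.0267²) = 0.7249.
B = (4π×10⁻⁷ × 22.9) / (4π × 0.0267) × (0.7755 + 0.7249) = 1.29×10⁻⁴ T.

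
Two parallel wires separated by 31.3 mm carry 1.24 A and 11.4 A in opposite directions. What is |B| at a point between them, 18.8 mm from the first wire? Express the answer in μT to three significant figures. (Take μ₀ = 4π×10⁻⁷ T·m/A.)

B ≈ 196 μT

Each long wire gives B = μ₀I/(2πd). Distances are d₁ = 0.0188 m and d₂ = 0.0125 m.
B₁ = 1.32×10⁻⁵ T, B₂ = 1.82×10⁻⁴ T.
Between antiparallel currents both contributions point the same way, so they add. B = B₁ + B₂ = 1.32×10⁻⁵ + 1.82×10⁻⁴ = 1.96×10⁻⁴ T.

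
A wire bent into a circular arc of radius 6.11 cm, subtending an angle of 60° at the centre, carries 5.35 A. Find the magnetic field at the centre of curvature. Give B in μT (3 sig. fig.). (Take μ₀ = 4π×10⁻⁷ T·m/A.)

B ≈ 9.17 μT

The Biot–Savart field of a circular arc at its centre is B = μ₀Iφ/(4πR), with φ = 1.047 rad.
B = (4π×10⁻⁷ × 5.35 × 1.047) / (4π × 0.0611) = 9.17×10⁻⁶ T.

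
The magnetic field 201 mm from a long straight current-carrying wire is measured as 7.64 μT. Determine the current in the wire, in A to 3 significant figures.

For a long straight wire B = μ₀I/(2πd), so I = 2πdB/μ₀.
I = 2π × 0.201 × 7.64×10⁻⁶ / (4π×10⁻⁷) = 7.68 A.

I ≈ 7.68 A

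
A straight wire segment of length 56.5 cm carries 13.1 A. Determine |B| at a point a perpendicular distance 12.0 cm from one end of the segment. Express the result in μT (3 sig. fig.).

B ≈ 10.7 μT

For a finite straight segment, B = (μ₀I/4πd)(sinθ₁ + sinθ₂), where θ₁, θ₂ are the angles from the perpendicular to each end.
The perpendicular foot is at one end, so the two end-offsets along the wire are 0 and L = 0.565 m.
sinθ₁ = 0/√(0²+0.12²) = 0.0000; sinθ₂ = 0.565/√(0.565²+0.12²) = 0.9782.
B = (4π×10⁻⁷ × 13.1) / (4π × 0.12) × (0.0000 + 0.9782) = 1.07×10⁻⁵ T.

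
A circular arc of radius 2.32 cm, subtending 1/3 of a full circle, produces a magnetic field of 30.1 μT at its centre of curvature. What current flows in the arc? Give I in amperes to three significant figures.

For a circular arc, B = μ₀Iφ/(4πR) with φ in radians; here φ = 2.094 rad.
So I = 4πRB/(μ₀φ) = 4π × 0.0232 × 3.01×10⁻⁵ / (4π×10⁻⁷ × 2.094) = 3.33 A.

I ≈ 3.33 A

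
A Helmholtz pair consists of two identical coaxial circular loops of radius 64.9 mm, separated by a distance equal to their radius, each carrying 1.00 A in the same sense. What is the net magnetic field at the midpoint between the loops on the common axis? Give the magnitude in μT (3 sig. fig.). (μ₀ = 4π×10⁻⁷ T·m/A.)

Each loop contributes B = μ₀IR²/[2(R²+z²)^(3/2)] on the axis, with z measured from that loop.
Loop 1 (z = 0.03245 m): B₁ = 6.93×10⁻⁶ T. Loop 2 (z = 0.03245 m): B₂ = 6.93×10⁻⁶ T.
The fields add: B = B₁ + B₂ = 1.39×10⁻⁵ T.

B ≈ 13.9 μT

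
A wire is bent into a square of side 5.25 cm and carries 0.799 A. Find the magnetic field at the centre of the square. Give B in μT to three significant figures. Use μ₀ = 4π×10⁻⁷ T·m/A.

B ≈ 17.2 μT

Each side is a finite straight segment at perpendicular distance d = a/(2 tan(π/4)) = 0.02625 m from the centre, with end-angles ±π/4.
One side contributes B₁ = (μ₀I/4πd)·2 sin(π/4) = 4.30×10⁻⁶ T.
All 4 sides add in the same direction: B = 4 × 4.30×10⁻⁶ = 1.72×10⁻⁵ T.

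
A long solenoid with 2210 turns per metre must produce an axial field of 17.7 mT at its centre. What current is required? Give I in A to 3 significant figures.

I ≈ 6.37 A

Inside a long solenoid B = μ₀nI with n = 2210 m⁻¹, so I = B/(μ₀n).
I = 1.77×10⁻² / (4π×10⁻⁷ × 2210) = 6.37 A.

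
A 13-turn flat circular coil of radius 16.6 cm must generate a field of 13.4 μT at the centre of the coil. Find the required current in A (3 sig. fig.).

I ≈ 0.272 A

For an N-turn coil, B = Nμ₀I/(2R) with R = 0.166 m, so I = 2RB/(Nμ₀) = 2 × 0.166 × 1.34×10⁻⁵ / (13 × 4π×10⁻⁷) = 0.272 A.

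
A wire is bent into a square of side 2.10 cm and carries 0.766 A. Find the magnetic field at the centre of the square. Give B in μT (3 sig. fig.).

B ≈ 41.3 μT

Each side is a finite straight segment at perpendicular distance d = a/(2 tan(π/4)) = 0.0105 m from the centre, with end-angles ±π/4.
One side contributes B₁ = (μ₀I/4πd)·2 sin(π/4) = 1.03×10⁻⁵ T.
All 4 sides add in the same direction: B = 4 × 1.03×10⁻⁵ = 4.13×10⁻⁵ T.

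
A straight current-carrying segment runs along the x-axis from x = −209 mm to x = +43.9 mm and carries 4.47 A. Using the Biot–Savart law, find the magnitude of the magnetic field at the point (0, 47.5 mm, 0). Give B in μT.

For a finite straight segment, B = (μ₀I/4πd)(sinθ₁ + sinθ₂), where θ₁, θ₂ are the angles from the perpendicular to each end.
The perpendicular distance is d = 0.0475 m; the end-offsets along the wire are a = 0.209 m and b = 0.0439 m.
sinθ₁ = 0.209/√(0.209²+0.0475²) = 0.9751; sinθ₂ = 0.0439/√(0.0439²+0.0475²) = 0.6787.
B = (4π×10⁻⁷ × 4.47) / (4π × 0.0475) × (0.9751 + 0.6787) = 1.56×10⁻⁵ T.

B ≈ 15.6 μT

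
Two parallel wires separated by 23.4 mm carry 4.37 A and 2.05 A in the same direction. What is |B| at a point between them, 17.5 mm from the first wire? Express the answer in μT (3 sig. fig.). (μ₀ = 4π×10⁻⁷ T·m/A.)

Each long wire gives B = μ₀I/(2πd). Distances are d₁ = 0.0175 m and d₂ = 0.0059 m.
B₁ = 4.99×10⁻⁵ T, B₂ = 6.95×10⁻⁵ T.
Between parallel currents the two contributions point in opposite directions, so they subtract. B = |B₁ − B₂| = |4.99×10⁻⁵ − 6.95×10⁻⁵| = 1.95×10⁻⁵ T.

B ≈ 19.5 μT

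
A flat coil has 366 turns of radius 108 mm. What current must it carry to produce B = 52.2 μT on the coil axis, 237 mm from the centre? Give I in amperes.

I ≈ 0.344 A

For an N-turn coil, B = Nμ₀IR²/[2(R²+z²)^(3/2)] with R = 0.108 m, z = 0.237 m, so I = 2B(R²+z²)^(3/2)/(Nμ₀R²) = 2 × 5.22×10⁻⁵ × 1.77×10⁻² / (366 × 4π×10⁻⁷ × 0.01166) = 0.344 A.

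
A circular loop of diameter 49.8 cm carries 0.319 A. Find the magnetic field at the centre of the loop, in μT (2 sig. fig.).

At the centre of a circular loop the Biot–Savart law gives B = μ₀I/(2R) (so R = 0.249 m).
B = (4π×10⁻⁷ × 0.319) / (2 × 0.249) = 8.05×10⁻⁷ T.

B ≈ 0.80 μT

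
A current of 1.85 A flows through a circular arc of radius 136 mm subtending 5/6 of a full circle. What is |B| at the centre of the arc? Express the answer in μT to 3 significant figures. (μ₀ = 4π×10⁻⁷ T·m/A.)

B ≈ 7.12 μT

The Biot–Savart field of a circular arc at its centre is B = μ₀Iφ/(4πR), with φ = 5.236 rad.
B = (4π×10⁻⁷ × 1.85 × 5.236) / (4π × 0.136) = 7.12×10⁻⁶ T.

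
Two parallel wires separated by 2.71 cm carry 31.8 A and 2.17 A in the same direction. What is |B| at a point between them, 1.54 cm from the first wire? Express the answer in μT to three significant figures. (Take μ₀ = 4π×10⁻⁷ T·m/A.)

B ≈ 376 μT

Each long wire gives B = μ₀I/(2πd). Distances are d₁ = 0.0154 m and d₂ = 0.0117 m.
B₁ = 4.13×10⁻⁴ T, B₂ = 3.71×10⁻⁵ T.
Between parallel currents the two contributions point in opposite directions, so they subtract. B = |B₁ − B₂| = |4.13×10⁻⁴ − 3.71×10⁻⁵| = 3.76×10⁻⁴ T.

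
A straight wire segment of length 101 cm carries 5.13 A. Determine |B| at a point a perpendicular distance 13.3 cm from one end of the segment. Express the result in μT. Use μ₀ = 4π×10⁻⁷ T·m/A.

For a finite straight segment, B = (μ₀I/4πd)(sinθ₁ + sinθ₂), where θ₁, θ₂ are the angles from the perpendicular to each end.
The perpendicular foot is at one end, so the two end-offsets along the wire are 0 and L = 1.01 m.
sinθ₁ = 0/√(0²+0.133²) = 0.0000; sinθ₂ = 1.01/√(1.01²+0.133²) = 0.9914.
B = (4π×10⁻⁷ × 5.13) / (4π × 0.133) × (0.0000 + 0.9914) = 3.82×10⁻⁶ T.

B ≈ 3.82 μT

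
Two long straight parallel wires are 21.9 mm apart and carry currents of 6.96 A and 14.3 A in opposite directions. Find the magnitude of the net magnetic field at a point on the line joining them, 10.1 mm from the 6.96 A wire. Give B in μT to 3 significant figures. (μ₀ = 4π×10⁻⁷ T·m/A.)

Each long wire gives B = μ₀I/(2πd). Distances are d₁ = 0.0101 m and d₂ = 0.0118 m.
B₁ = 1.38×10⁻⁴ T, B₂ = 2.42×10⁻⁴ T.
Between antiparallel currents both contributions point the same way, so they add. B = B₁ + B₂ = 1.38×10⁻⁴ + 2.42×10⁻⁴ = 3.80×10⁻⁴ T.

B ≈ 380 μT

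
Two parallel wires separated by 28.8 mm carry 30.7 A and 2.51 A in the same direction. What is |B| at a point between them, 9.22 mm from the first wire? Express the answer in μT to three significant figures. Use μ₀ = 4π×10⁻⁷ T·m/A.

Each long wire gives B = μ₀I/(2πd). Distances are d₁ = 0.00922 m and d₂ = 0.01958 m.
B₁ = 6.66×10⁻⁴ T, B₂ = 2.56×10⁻⁵ T.
Between parallel currents the two contributions point in opposite directions, so they subtract. B = |B₁ − B₂| = |6.66×10⁻⁴ − 2.56×10⁻⁵| = 6.40×10⁻⁴ T.

B ≈ 640 μT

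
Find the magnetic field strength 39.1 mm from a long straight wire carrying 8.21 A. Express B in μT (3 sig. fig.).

For an infinitely long straight wire, B = μ₀I/(2πd).
B = (4π×10⁻⁷ × 8.21) / (2π × 0.0391) = 4.20×10⁻⁵ T.

B ≈ 42.0 μT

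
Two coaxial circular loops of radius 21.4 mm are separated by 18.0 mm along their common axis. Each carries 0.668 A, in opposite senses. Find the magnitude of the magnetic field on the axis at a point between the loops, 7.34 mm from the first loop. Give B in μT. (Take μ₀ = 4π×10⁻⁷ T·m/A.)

Each loop contributes B = μ₀IR²/[2(R²+z²)^(3/2)] on the axis, with z measured from that loop.
Loop 1 (z = 0.00734 m): B₁ = 1.66×10⁻⁵ T. Loop 2 (z = 0.01066 m): B₂ = 1.41×10⁻⁵ T.
The fields oppose: B = |B₁ − B₂| = 2.53×10⁻⁶ T.

B ≈ 2.53 μT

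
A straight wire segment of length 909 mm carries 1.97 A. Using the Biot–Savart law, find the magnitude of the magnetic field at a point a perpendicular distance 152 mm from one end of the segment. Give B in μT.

B ≈ 1.28 μT

For a finite straight segment, B = (μ₀I/4πd)(sinθ₁ + sinθ₂), where θ₁, θ₂ are the angles from the perpendicular to each end.
The perpendicular foot is at one end, so the two end-offsets along the wire are 0 and L = 0.909 m.
sinθ₁ = 0/√(0²+0.152²) = 0.0000; sinθ₂ = 0.909/√(0.909²+0.152²) = 0.9863.
B = (4π×10⁻⁷ × 1.97) / (4π × 0.152) × (0.0000 + 0.9863) = 1.28×10⁻⁶ T.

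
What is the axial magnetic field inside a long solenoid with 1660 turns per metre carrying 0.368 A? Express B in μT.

Inside a long solenoid, B = μ₀nI with n = 1660 turns/m.
B = 4π×10⁻⁷ × 1660 × 0.368 = 7.68×10⁻⁴ T.

B ≈ 768 μT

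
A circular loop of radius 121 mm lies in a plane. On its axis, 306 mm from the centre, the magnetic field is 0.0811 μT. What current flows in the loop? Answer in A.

I ≈ 0.314 A

On the axis of a loop, B = μ₀IR²/[2(R²+z²)^(3/2)], so I = 2B(R²+z²)^(3/2)/(μ₀R²).
R² + z² = 0.01464 + 0.09364 = 0.1083 m²; raised to 3/2 gives 3.56×10⁻² m³.
I = 2 × 8.11×10⁻⁸ × 3.56×10⁻² / (1.26×10⁻⁶ × 0.01464) = 0.314 A.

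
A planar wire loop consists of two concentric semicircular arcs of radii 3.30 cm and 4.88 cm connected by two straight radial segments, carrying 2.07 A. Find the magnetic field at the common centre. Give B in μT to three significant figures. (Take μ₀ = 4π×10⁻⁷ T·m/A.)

B ≈ 6.38 μT

The radial connectors point toward the centre, so dl × r̂ = 0 and they contribute nothing.
Each semicircle gives μ₀I/(4R): inner arc 1.97×10⁻⁵ T, outer arc 1.33×10⁻⁵ T.
The two arcs carry current in opposite angular senses, so their fields oppose: B = |1.97×10⁻⁵ − 1.33×10⁻⁵| = 6.38×10⁻⁶ T.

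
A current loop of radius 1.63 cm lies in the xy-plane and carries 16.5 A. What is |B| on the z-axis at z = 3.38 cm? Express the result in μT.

On the axis of a circular loop, B = μ₀IR² / [2(R²+z²)^(3/2)].
R² + z² = (0.0163)² + (0.0338)² = 0.001408 m², and (R²+z²)^(3/2) = 5.28×10⁻⁵ m³.
B = (4π×10⁻⁷ × 16.5 × 0.0002657) / (2 × 5.28×10⁻⁵) = 5.21×10⁻⁵ T.

B ≈ 52.1 μT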